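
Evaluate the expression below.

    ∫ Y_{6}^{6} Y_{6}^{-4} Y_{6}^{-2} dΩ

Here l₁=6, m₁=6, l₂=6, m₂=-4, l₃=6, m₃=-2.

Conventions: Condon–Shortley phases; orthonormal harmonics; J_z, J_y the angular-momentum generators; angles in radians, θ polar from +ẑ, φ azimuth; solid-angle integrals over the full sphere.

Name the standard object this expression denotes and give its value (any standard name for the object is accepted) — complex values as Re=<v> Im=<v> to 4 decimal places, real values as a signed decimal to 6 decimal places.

Gaunt coefficient, -0.158872

This is a Gaunt coefficient — the integral of a triple product of spherical harmonics over the sphere.
Checks pass: Σm=0; 18 even; l₃=6∈[0,12].
(2·6+1)(2·6+1)(2·6+1) = 2197
Δ: 6! 6! 6! / 19! → 1/325909584
sum: t=0:+1/373248000 t=1:−1/1728000 t=2:+1/110592 t=3:−1/46656 t=4:+1/110592 t=5:−1/1728000 t=6:+1/373248000 = -7/1555200
3j²(6 6 6; 0 0 0) = Δ·Π!·Σ² = 400/46189  (sign -1)
sum: t=0:+1/24883200 = 1/24883200
3j²(6 6 6; 6 -4 -2) = Δ·Π!·Σ² = 70/4199  (sign +1)
combine: 4πI² = 2197·400/46189·70/4199 = 364000/1147619
take √, sign -1: I = -0.15887183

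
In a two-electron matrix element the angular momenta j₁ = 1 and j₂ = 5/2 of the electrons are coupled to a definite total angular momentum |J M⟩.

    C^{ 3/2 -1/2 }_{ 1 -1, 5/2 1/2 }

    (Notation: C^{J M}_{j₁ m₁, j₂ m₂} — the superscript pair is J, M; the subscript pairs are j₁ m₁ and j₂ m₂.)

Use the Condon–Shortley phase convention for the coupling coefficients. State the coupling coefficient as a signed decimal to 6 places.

triangle: 2!×0!×3!/6! = 12/720
(j±m)!: 0!×2!×3!×2!×1!×2! = 48
prefactor² = (2J+1)×Δ×N² = 16/5
  k=2: +1/(2!×0!×0!×1!×0!×2!) = 1/4
Σ = 1/4  ⇒  CG² = 16/5×(1/4)² = 1/5
CG = +√(1/5) = +0.447214

+0.447214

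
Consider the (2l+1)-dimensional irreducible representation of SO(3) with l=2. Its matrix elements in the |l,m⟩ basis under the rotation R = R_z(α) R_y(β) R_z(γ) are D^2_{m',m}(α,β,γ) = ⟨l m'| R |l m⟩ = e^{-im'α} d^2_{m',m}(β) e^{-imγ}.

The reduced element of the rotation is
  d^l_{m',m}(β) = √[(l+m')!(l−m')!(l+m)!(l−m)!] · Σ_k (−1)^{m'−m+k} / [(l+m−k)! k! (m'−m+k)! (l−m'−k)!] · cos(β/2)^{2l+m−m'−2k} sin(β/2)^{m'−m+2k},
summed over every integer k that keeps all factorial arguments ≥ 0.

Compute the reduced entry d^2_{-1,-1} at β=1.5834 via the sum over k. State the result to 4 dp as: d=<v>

d=-0.5061

d^2_{-1,-1}(β=1.5834) via the finite sum:
c=cos(1.583400/2)=0.702637, s=sin(1.583400/2)=0.711549; N=√[1·6·1·6]=6.000000
k∈{0,1} keeps every argument non-negative
  k=0: (−1)^0·6.0000/(6)·0.7026^4·0.7115^0 = +0.243738
  k=1: (−1)^1·6.0000/(2)·0.7026^2·0.7115^2 = -0.749881
d^2_{-1,-1}(1.5834) = +0.243738 -0.749881 = -0.506143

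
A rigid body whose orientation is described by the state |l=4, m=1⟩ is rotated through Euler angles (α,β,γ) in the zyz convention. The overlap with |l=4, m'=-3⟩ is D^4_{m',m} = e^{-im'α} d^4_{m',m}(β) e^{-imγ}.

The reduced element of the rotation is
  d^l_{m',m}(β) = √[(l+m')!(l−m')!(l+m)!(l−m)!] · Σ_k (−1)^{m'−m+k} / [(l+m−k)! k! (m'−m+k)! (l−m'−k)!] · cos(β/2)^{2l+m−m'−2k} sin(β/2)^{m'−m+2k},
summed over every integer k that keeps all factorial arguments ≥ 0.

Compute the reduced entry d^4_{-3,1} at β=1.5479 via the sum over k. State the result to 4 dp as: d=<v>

d^4_{-3,1}(β=1.5479) via the finite sum:
Half-angle: c=0.715155, s=0.698966. N=√(1·5040·120·6)=1904.940944
k∈{4,5} keeps every argument non-negative
  k=4: (−1)^0·1904.9409/(144)·0.7152^4·0.6990^4 = +0.825931
  k=5: (−1)^1·1904.9409/(240)·0.7152^2·0.6990^6 = -0.473375
d^4_{-3,1}(1.5479) = +0.825931 -0.473375 = +0.352555

d=0.3526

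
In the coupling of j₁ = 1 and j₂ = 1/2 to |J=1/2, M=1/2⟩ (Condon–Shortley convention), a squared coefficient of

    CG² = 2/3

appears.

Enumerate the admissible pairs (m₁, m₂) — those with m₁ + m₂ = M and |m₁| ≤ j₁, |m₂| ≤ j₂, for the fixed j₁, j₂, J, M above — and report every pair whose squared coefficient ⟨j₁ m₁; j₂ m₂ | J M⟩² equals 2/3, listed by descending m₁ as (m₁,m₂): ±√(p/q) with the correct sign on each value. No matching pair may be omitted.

(1,-1/2): +√(2/3)

Admissible pairs with m₁+m₂ = M = 1/2: (0,1/2), (1,-1/2)
  (m₁,m₂)=(1,-1/2): CG² = 2/3, CG = +√(2/3)   ← matches the target
  (m₁,m₂)=(0,1/2): CG² = 1/3, CG = −√(1/3)
Pairs with CG² = 2/3: (1,-1/2): +√(2/3)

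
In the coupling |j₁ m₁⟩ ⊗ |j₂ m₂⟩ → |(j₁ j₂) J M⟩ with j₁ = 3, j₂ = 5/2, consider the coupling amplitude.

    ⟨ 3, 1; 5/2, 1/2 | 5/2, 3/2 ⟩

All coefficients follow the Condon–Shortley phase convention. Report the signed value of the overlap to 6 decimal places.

-0.169031  (= −√(1/35))

triangle: 3!*3!*2!/9! = 72/362880
(j±m)!: 4!*2!*3!*2!*4!*1! = 13824
prefactor² = (2J+1)*Δ*N² = 576/35
  k=1: −1/(1!*2!*1!*2!*2!*0!) = -1/8
  k=2: +1/(2!*1!*0!*1!*3!*1!) = 1/12
Σ = -1/24  ⇒  CG² = 576/35*(-1/24)² = 1/35
CG = −√(1/35) = -0.169031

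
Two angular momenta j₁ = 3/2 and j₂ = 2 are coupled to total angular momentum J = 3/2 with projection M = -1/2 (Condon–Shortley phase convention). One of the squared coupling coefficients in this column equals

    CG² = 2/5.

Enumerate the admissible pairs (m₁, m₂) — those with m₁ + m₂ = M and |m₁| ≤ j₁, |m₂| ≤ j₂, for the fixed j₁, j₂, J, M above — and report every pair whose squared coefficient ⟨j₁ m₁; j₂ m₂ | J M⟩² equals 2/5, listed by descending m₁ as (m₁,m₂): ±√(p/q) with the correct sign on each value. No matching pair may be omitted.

Admissible pairs with m₁+m₂ = M = -1/2: (-3/2,1), (-1/2,0), (1/2,-1), (3/2,-2)
  (m₁,m₂)=(3/2,-2): CG² = 2/5, CG = +√(2/5)   ← matches the target
  (m₁,m₂)=(1/2,-1): CG² = 0/1, CG = 0
  (m₁,m₂)=(-1/2,0): CG² = 1/5, CG = −√(1/5)
  (m₁,m₂)=(-3/2,1): CG² = 2/5, CG = +√(2/5)   ← matches the target
Pairs with CG² = 2/5: (3/2,-2): +√(2/5); (-3/2,1): +√(2/5)

(3/2,-2): +√(2/5); (-3/2,1): +√(2/5)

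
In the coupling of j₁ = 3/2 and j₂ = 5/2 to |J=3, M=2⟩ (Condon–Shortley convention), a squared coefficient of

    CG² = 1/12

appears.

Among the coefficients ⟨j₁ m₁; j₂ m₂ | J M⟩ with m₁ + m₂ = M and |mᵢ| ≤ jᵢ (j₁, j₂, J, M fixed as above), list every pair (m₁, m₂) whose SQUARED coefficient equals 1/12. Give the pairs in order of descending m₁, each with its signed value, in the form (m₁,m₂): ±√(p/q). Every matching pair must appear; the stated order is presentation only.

(1/2,3/2): −√(1/12)

Admissible pairs with m₁+m₂ = M = 2: (-1/2,5/2), (1/2,3/2), (3/2,1/2)
  (m₁,m₂)=(3/2,1/2): CG² = 1/2, CG = +√(1/2)
  (m₁,m₂)=(1/2,3/2): CG² = 1/12, CG = −√(1/12)   ← matches the target
  (m₁,m₂)=(-1/2,5/2): CG² = 5/12, CG = −√(5/12)
Pairs with CG² = 1/12: (1/2,3/2): −√(1/12)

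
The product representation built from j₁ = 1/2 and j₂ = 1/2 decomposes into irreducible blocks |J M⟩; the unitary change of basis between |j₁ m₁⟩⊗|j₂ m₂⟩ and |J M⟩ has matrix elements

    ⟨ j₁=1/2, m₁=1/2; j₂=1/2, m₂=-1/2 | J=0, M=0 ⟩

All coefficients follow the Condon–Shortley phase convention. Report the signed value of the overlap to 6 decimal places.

+0.707107  (= +√(1/2))

√[1·1!0!0!/2! · 1!0!0!1!0!0!] = √(1/2)
  +(−1)^0/∏(0,1,0,0,0,0)! = 1  (running 1)
⟨..|..⟩ = √(1/2)·(1) = +0.707107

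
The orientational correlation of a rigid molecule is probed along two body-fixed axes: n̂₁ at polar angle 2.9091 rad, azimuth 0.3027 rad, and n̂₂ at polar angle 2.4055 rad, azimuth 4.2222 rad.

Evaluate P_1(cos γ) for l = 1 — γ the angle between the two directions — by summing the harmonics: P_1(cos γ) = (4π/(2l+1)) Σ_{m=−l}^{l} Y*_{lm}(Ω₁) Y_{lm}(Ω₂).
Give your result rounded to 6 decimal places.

Summing Y*_{l m}(θ₁,φ₁)·Y_{l m}(θ₂,φ₂) over m ∈ [−1, 1]; prefactor 4π/(2·1+1) = 4.188790:
  term(m=-1) = (-0.013154, 0.012959)   from Y*(Ω₁)=(0.075984, 0.023730), Y(Ω₂)=(-0.109207, 0.204649)
  term(m=+0) = (0.172164, 0.000000)   from Y*(Ω₁)=(-0.475457, -0.000000), Y(Ω₂)=(-0.362102, 0.000000)
  term(m=+1) = (-0.013154, -0.012959)   from Y*(Ω₁)=(-0.075984, 0.023730), Y(Ω₂)=(0.109207, 0.204649)
Accumulated sum (0.145855, 0.000000); after 4π/(2l+1) scaling, (0.610958, 0.000000) ⇒ P_1 = 0.610958

0.610958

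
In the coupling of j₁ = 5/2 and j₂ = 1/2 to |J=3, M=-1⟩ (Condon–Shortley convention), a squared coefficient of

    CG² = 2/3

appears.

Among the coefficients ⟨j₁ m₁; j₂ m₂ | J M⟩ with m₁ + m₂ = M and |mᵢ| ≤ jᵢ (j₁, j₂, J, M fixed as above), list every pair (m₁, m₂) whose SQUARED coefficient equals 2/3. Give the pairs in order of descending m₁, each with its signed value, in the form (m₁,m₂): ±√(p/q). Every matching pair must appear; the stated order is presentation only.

Admissible pairs with m₁+m₂ = M = -1: (-3/2,1/2), (-1/2,-1/2)
  (m₁,m₂)=(-1/2,-1/2): CG² = 2/3, CG = +√(2/3)   ← matches the target
  (m₁,m₂)=(-3/2,1/2): CG² = 1/3, CG = +√(1/3)
Pairs with CG² = 2/3: (-1/2,-1/2): +√(2/3)

(-1/2,-1/2): +√(2/3)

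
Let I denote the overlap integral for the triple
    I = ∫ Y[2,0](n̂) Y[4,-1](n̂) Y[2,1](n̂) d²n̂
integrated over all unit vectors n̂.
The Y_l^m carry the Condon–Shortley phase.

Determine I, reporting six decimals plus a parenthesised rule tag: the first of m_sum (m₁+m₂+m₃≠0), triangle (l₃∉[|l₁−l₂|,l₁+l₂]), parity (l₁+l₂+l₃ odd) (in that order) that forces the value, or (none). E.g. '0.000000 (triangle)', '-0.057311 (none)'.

m-sum 0 ✓  L=8 even ✓  2≤2≤6 ✓
Π(2lᵢ+1) = 5×9×5 = 225
triangle coeff Δ(2,4,2) = 1/630
Σ_t [2,2]: t=2:+1/16 = 1/16
(3j)²=2/35 [(2 4 2; 0 0 0)], sign=+1
Σ_t [2,2]: t=2:+1/24 = 1/24
(3j)²=1/21 [(2 4 2; 0 -1 1)], sign=-1
⇒ 4πI² = 30/49
I = (-1)√(30/49/(4π)) = -0.22072812
No selection rule forces the value: the integral is nonzero (none).

-0.220728 (none)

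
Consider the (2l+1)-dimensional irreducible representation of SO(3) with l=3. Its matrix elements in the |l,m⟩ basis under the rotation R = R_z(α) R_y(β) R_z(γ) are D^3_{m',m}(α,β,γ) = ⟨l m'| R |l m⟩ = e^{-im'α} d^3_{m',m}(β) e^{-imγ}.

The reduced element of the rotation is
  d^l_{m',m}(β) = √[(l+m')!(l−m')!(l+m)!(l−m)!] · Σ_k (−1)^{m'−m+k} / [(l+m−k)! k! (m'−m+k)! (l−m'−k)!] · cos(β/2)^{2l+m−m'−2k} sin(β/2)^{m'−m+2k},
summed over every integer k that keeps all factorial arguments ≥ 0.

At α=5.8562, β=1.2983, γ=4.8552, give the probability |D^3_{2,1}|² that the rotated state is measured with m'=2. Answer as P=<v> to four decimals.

Split into d^3_{2,1}(β=1.2983) × two z-phases.
Half-angle: c=0.796598, s=0.604510. N=√(120·1·24·2)=75.894664
The bounds max(0,m−m')=0 and min(l+m,l−m')=1 give 2 terms
  k=0: (−1)^1·75.8947/(24)·0.7966^5·0.6045^1 = -0.613196
  k=1: (−1)^2·75.8947/(12)·0.7966^3·0.6045^3 = +0.706248
d^3_{2,1}(1.2983) = -0.613196 +0.706248 = +0.093052
|D^3_{2,1}|² = |d^3_{2,1}(β)|² = (+0.093052)² = 0.008659 (the z-rotation phases have unit modulus)

P=0.0087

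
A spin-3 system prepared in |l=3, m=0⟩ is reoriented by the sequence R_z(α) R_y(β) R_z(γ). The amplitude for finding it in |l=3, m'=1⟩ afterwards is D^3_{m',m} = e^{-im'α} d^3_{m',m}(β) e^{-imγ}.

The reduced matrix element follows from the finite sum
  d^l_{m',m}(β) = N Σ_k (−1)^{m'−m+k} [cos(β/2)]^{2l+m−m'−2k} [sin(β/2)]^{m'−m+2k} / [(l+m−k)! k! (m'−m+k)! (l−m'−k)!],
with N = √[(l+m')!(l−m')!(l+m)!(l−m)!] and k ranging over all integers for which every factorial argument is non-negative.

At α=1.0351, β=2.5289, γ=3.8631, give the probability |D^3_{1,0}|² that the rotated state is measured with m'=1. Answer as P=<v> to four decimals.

P=0.3414

First d^3_{1,0}(β=2.5289), then the phase factors e^{-i(1)α} and e^{-i(0)γ}:
Half-angle: c=0.301577, s=0.953442. N=√(24·2·6·6)=41.569219
k∈{0,1,2} keeps every argument non-negative
  k=0: (−1)^1·41.5692/(12)·0.3016^5·0.9534^1 = -0.008239
  k=1: (−1)^2·41.5692/(4)·0.3016^3·0.9534^3 = +0.247053
  k=2: (−1)^3·41.5692/(12)·0.3016^1·0.9534^5 = -0.823114
d^3_{1,0}(2.5289) = -0.008239 +0.247053 -0.823114 = -0.584300
|D^3_{1,0}|² = |d^3_{1,0}(β)|² = (-0.584300)² = 0.341407 (the z-rotation phases have unit modulus)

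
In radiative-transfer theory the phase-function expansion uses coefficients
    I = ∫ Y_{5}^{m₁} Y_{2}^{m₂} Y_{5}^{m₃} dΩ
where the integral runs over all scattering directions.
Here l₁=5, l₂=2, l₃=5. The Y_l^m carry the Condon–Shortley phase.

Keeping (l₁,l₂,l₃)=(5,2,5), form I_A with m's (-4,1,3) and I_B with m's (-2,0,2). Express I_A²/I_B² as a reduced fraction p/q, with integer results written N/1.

49/12

l's match ⇒ only the (l;m) 3-j factors differ between A and B.
A: triangle coeff Δ(5,2,5) = 1/38610; Σ_t [1,2]: t=1:−1/80640 t=2:+1/10080 = 1/11520; (3j)²=49/1430 [(5 2 5; -4 1 3)], sign=+1
B: triangle coeff Δ(5,2,5) = 1/38610; Σ_t [0,2]: t=0:+1/20160 t=1:−1/1440 t=2:+1/2880 = -1/3360; (3j)²=6/715 [(5 2 5; -2 0 2)], sign=+1
I_A²/I_B² = (49/1430)/(6/715) = 49/12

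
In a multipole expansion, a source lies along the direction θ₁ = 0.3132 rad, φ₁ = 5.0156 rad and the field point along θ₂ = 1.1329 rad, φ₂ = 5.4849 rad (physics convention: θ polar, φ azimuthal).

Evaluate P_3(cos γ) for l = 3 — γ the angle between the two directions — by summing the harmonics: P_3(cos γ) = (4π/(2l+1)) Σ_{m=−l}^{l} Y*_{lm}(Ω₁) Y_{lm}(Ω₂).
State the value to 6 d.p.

-0.284619

Expand P_3 via completeness: Σ_{m} conj(Y_{3,m}) at Ω₁ times Y_{3,m} at Ω₂ —
  m=-3: (-0.00963 + 0.00749j) × (-0.22745 + 0.21051j) = 0.00061 - 0.00373j  (running Σ = 0.00061 - 0.00373j)
  m=-2: (-0.07584 - 0.05260j) × (-0.00916 + 0.35532j) = 0.01939 - 0.02647j  (running Σ = 0.02000 - 0.03020j)
  m=-1: (0.10481 - 0.33502j) × (-0.02063 - 0.02116j) = -0.00925 + 0.00469j  (running Σ = 0.01075 - 0.02551j)
  m=0: (0.54154 + 0.00000j) × (-0.33246 + 0.00000j) = -0.18004 + 0.00000j  (running Σ = -0.16929 - 0.02551j)
  m=1: (-0.10481 - 0.33502j) × (0.02063 - 0.02116j) = -0.00925 - 0.00469j  (running Σ = -0.17854 - 0.03020j)
  m=2: (-0.07584 + 0.05260j) × (-0.00916 - 0.35532j) = 0.01939 + 0.02647j  (running Σ = -0.15916 - 0.00373j)
  m=3: (0.00963 + 0.00749j) × (0.22745 + 0.21051j) = 0.00061 + 0.00373j  (running Σ = -0.15855 + 0.00000j)
Σ over m = -0.15855 + 0.00000j; ×(4π/7) → -0.28462 + 0.00000j. Real part: -0.284619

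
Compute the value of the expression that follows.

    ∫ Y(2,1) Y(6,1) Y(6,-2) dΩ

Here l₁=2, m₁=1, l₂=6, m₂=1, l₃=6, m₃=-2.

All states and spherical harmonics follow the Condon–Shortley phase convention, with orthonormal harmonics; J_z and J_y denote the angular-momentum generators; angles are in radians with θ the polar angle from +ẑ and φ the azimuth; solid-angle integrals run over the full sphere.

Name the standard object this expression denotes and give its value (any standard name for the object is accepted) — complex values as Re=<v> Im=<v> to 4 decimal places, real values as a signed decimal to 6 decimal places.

Gaunt coefficient, +0.088837

This is a Gaunt coefficient — the integral of a triple product of spherical harmonics over the sphere.
Rules hold: Σm=0, L=14 even, 4≤6≤8.
N = 5·13·13 = 845
Δ = 2!·2!·10!/15! = 1/90090
Racah Σ t=0..2: t=0:+1/69120 t=1:−1/14400 t=2:+1/69120 = -7/172800
⇒ 3j(2 6 6; 0 0 0)² = 14/715, sgn -1
Racah Σ t=0..1: t=0:+1/60480 t=1:−1/34560 = -1/80640
⇒ 3j(2 6 6; 1 1 -2)² = 6/1001, sgn -1
4πI² = N·(3j₀)²·(3jₘ)² = 12/121
I = +1·√(0.0991736/4π) = 0.08883682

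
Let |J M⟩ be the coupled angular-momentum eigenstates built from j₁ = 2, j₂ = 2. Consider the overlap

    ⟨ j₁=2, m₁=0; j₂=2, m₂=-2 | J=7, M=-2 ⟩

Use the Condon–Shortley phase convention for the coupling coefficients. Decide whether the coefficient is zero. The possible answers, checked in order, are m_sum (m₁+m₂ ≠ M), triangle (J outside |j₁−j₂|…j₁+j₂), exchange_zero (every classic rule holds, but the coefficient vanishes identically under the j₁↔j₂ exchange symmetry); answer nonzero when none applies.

m-sum: m₁+m₂ = 0+(-2) = -2, M = -2  ✓
triangle: need |j₁−j₂| ≤ J ≤ j₁+j₂, i.e. J ∈ [0, 4]; J = 7 is outside ✗ ⇒ coefficient is 0

triangle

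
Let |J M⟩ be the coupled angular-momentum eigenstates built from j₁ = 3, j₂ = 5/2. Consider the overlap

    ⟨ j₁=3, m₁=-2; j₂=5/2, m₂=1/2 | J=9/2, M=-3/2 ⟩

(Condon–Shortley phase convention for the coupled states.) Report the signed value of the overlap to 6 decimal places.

−√(169/462) ≈ -0.604815

√[10·1!5!4!/11! · 1!5!3!2!3!6!] = √(345600/77)
  +(−1)^0/∏(0,1,5,3,0,1)! = 1/720  (running 1/720)
  +(−1)^1/∏(1,0,4,2,1,2)! = -1/96  (running -13/1440)
⟨..|..⟩ = √(345600/77)·(-13/1440) = -0.604815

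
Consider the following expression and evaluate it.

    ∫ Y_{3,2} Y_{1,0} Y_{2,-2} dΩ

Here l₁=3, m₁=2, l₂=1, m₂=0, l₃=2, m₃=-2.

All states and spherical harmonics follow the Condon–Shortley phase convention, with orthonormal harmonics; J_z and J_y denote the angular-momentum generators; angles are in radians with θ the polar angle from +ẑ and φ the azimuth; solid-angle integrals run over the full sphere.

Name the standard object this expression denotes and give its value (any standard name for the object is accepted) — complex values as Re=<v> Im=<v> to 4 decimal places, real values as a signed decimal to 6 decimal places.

Gaunt coefficient, +0.184674

This is a Gaunt coefficient — the integral of a triple product of spherical harmonics over the sphere.
Checks pass: Σm=0; 6 even; l₃=2∈[2,4].
(2·3+1)(2·1+1)(2·2+1) = 105
Δ: 2! 4! 0! / 7! → 1/105
sum: t=1:−1/4 = -1/4
3j²(3 1 2; 0 0 0) = Δ·Π!·Σ² = 3/35  (sign -1)
sum: t=1:−1/24 = -1/24
3j²(3 1 2; 2 0 -2) = Δ·Π!·Σ² = 1/21  (sign -1)
combine: 4πI² = 105·3/35·1/21 = 3/7
take √, sign +1: I = 0.18467439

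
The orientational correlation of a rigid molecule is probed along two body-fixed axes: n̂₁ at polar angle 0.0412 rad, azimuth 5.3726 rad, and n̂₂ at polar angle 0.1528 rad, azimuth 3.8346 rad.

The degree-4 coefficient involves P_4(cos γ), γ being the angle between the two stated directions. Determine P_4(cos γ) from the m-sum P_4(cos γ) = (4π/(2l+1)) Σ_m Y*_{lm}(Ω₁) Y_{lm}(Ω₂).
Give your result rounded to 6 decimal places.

Summing Y*_{l m}(θ₁,φ₁)·Y_{l m}(θ₂,φ₂) over m ∈ [−4, 4]; prefactor 4π/(2·4+1) = 1.396263:
  m=-4: Y*=(-0.000001, 0.000001)  Y=(-0.000221, -0.000086)  product (0.000000, -0.000000)
  m=-3: Y*=(-0.000080, -0.000035)  Y=(0.002123, 0.003811)  product (-0.000000, -0.000000)
  m=-2: Y*=(-0.000842, -0.003292)  Y=(0.008312, -0.044472)  product (-0.000153, 0.000010)
  m=-1: Y*=(0.047619, -0.061329)  Y=(-0.210127, 0.174490)  product (0.000695, 0.021196)
  m=+0: Y*=(0.839117, -0.000000)  Y=(0.750243, 0.000000)  product (0.629542, 0.000000)
  m=+1: Y*=(-0.047619, -0.061329)  Y=(0.210127, 0.174490)  product (0.000695, -0.021196)
  m=+2: Y*=(-0.000842, 0.003292)  Y=(0.008312, 0.044472)  product (-0.000153, -0.000010)
  m=+3: Y*=(0.000080, -0.000035)  Y=(-0.002123, 0.003811)  product (-0.000000, 0.000000)
  m=+4: Y*=(-0.000001, -0.000001)  Y=(-0.000221, 0.000086)  product (0.000000, 0.000000)
Accumulated sum (0.630626, -0.000000); after 4π/(2l+1) scaling, (0.880519, -0.000000) ⇒ P_4 = 0.880519

0.880519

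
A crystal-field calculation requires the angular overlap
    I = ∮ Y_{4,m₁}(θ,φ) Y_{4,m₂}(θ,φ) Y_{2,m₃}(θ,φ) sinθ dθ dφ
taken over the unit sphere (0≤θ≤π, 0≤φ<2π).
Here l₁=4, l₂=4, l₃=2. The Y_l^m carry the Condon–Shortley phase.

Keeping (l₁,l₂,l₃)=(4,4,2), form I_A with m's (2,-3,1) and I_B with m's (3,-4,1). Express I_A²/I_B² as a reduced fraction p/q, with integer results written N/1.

l's match ⇒ only the (l;m) 3-j factors differ between A and B.
A: triangle coeff Δ(4,4,2) = 1/13860; Σ_t [0,1]: t=0:+1/1440 t=1:−1/240 = -1/288; (3j)²=5/132 [(4 4 2; 2 -3 1)], sign=+1
B: triangle coeff Δ(4,4,2) = 1/13860; Σ_t [0,0]: t=0:+1/1440 = 1/1440; (3j)²=7/165 [(4 4 2; 3 -4 1)], sign=-1
I_A²/I_B² = (5/132)/(7/165) = 25/28

25/28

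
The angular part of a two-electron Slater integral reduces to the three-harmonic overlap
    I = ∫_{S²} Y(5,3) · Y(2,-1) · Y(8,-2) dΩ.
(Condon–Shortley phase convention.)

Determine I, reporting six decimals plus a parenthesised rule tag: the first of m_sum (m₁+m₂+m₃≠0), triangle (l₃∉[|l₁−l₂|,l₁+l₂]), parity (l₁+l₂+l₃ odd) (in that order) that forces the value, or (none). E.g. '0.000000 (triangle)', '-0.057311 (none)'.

l₃=8 ∉ [3,7] — triangle fails ⇒ I = 0

0.000000 (triangle)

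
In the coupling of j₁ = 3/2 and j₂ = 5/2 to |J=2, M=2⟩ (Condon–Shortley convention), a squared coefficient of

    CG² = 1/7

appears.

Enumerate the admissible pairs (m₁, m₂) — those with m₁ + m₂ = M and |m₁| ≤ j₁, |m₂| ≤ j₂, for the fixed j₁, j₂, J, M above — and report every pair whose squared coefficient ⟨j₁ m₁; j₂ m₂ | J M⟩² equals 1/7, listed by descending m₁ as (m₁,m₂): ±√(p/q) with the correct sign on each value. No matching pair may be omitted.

Admissible pairs with m₁+m₂ = M = 2: (-1/2,5/2), (1/2,3/2), (3/2,1/2)
  (m₁,m₂)=(3/2,1/2): CG² = 1/7, CG = +√(1/7)   ← matches the target
  (m₁,m₂)=(1/2,3/2): CG² = 8/21, CG = −√(8/21)
  (m₁,m₂)=(-1/2,5/2): CG² = 10/21, CG = +√(10/21)
Pairs with CG² = 1/7: (3/2,1/2): +√(1/7)

(3/2,1/2): +√(1/7)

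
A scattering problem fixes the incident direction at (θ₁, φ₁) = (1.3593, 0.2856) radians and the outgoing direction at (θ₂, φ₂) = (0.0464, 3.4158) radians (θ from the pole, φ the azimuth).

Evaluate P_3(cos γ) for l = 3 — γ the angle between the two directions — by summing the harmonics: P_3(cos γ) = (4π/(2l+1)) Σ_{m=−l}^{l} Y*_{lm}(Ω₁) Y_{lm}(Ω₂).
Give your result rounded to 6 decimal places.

Expand P_3 via completeness: Σ_{m} conj(Y_{3,m}) at Ω₁ times Y_{3,m} at Ω₂ —
  m=-3: (0.255363, 0.294706) × (-0.000028, 0.000031) = (-0.000016, -0.000001)  (running Σ = (-0.000016, -0.000001))
  m=-2: (0.172528, 0.110877) × (0.001874, -0.001145) = (0.000450, 0.000010)  (running Σ = (0.000434, 0.000010))
  m=-1: (-0.236377, -0.069407) × (-0.057565, 0.016193) = (0.014731, 0.000168)  (running Σ = (0.015165, 0.000178))
  m=0: (-0.217754, -0.000000) × (0.741539, 0.000000) = (-0.161473, -0.000000)  (running Σ = (-0.146308, 0.000178))
  m=1: (0.236377, -0.069407) × (0.057565, 0.016193) = (0.014731, -0.000168)  (running Σ = (-0.131577, 0.000010))
  m=2: (0.172528, -0.110877) × (0.001874, 0.001145) = (0.000450, -0.000010)  (running Σ = (-0.131127, -0.000001))
  m=3: (-0.255363, 0.294706) × (0.000028, 0.000031) = (-0.000016, 0.000001)  (running Σ = (-0.131143, -0.000000))
Σ over m = (-0.131143, -0.000000); ×(4π/7) → (-0.235427, -0.000000). Real part: -0.235427

-0.235427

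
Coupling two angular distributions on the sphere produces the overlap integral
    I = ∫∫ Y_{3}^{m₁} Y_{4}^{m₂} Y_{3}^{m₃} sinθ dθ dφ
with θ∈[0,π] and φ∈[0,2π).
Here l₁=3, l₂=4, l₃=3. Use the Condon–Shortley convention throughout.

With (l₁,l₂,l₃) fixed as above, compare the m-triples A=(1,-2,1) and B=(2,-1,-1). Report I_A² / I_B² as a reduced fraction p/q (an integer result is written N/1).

Same 3,4,3: normalisation and zero-m 3j drop out of the ratio.
A: Δ: 4! 2! 4! / 11! → 1/34650; sum: t=0:+1/192 t=1:−1/36 t=2:+1/192 = -5/288; 3j²(3 4 3; 1 -2 1) = Δ·Π!·Σ² = 20/693  (sign -1)
B: Δ: 4! 2! 4! / 11! → 1/34650; sum: t=0:+1/144 t=1:−1/48 = -1/72; 3j²(3 4 3; 2 -1 -1) = Δ·Π!·Σ² = 16/693  (sign -1)
I_A²/I_B² = (20/693)/(16/693) = 5/4

5/4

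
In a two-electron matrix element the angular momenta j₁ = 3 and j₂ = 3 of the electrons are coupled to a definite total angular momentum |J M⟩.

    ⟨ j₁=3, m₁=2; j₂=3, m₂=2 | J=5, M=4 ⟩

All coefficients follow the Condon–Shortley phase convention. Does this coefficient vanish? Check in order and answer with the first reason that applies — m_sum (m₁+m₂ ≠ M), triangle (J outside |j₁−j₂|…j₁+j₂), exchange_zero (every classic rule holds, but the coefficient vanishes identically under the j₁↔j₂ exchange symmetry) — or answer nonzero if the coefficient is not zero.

m-sum: m₁+m₂ = 2+2 = 4, M = 4  ✓
triangle: |j₁−j₂| = 0 ≤ J = 5 ≤ j₁+j₂ = 6  ✓
exchange: j₁=j₂ and m₁=m₂, and (−1)^(j₁+j₂−J) = (−1)^1 = −1 forces ⟨j₁m₁;j₂m₂|JM⟩ = −⟨j₂m₂;j₁m₁|JM⟩ = −⟨j₁m₁;j₂m₂|JM⟩ ⇒ the coefficient vanishes identically
Racah sum check: Σ_k collapses to 0 ⇒ CG = 0

exchange_zero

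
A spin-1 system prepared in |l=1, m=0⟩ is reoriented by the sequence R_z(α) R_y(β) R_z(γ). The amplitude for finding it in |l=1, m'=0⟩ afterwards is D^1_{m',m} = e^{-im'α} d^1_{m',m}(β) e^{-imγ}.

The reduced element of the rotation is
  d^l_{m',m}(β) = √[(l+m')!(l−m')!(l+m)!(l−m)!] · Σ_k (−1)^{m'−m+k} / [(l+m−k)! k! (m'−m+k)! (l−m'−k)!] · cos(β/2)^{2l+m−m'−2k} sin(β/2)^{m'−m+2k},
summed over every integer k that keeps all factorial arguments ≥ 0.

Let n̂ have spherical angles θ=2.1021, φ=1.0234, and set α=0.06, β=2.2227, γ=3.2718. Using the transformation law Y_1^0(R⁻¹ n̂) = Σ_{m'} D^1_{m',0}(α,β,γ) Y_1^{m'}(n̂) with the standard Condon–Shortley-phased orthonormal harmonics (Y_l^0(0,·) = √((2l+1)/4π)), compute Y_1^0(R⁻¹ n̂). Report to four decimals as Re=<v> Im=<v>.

Need the full column D^1_{m',0} for m'=−1..1 at α=0.0600, β=2.2227, γ=3.2718.
cos(β/2)=0.443452, sin(β/2)=0.896298
d^1_{-1,0}: single k=1 term ⇒ +0.562101;  D = +0.561089+0.033706i
d^1_{0,0}: k∈[0..1] ⇒ +0.196650 -0.803350 = -0.606701;  D = -0.606701+0.000000i
d^1_{1,0}: single k=0 term ⇒ -0.562101;  D = -0.561089+0.033706i
Y_1^{m'}(θ=2.1021,φ=1.0234) and Σ D·Y over m':
  (+0.5611+0.0337i)·(+0.1550-0.2543i)  (-0.6067+0.0000i)·(-0.2476+0.0000i)  (-0.5611+0.0337i)·(-0.1550-0.2543i)
Y_1^0(R⁻¹ n̂) = +0.341308+0.000000i

Re=0.3413 Im=0.0000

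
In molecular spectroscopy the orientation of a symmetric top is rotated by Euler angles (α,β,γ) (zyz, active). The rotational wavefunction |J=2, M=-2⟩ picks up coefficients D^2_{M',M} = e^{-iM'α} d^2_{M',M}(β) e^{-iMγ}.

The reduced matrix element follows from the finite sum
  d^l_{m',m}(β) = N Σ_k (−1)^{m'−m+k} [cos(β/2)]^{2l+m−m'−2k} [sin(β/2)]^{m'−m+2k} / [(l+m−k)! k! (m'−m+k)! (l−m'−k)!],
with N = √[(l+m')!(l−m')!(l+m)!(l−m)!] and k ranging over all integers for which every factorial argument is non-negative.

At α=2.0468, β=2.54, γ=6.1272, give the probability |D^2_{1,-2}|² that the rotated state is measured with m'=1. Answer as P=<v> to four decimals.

P=0.2665

First d^2_{1,-2}(β=2.5400), then the phase factors e^{-i(1)α} and e^{-i(-2)γ}:
With c≡cos(β/2)=0.296281 and s≡sin(β/2)=0.955101, N=[6·1·1·24]^{1/2}=12.000000
The bounds max(0,m−m')=0 and min(l+m,l−m')=0 give 1 term
  k=0: (−1)^3·12.0000/(6)·0.2963^1·0.9551^3 = -0.516275
d^2_{1,-2}(2.5400) = -0.516275
|D^2_{1,-2}|² = |d^2_{1,-2}(β)|² = (-0.516275)² = 0.266540 (the z-rotation phases have unit modulus)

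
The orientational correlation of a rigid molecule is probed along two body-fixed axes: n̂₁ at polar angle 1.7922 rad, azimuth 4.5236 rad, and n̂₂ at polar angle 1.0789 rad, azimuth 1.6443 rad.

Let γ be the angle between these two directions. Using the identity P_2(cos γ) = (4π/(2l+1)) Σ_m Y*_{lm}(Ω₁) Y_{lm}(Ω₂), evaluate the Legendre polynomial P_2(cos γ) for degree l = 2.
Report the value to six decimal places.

0.809174

Expand P_2 via completeness: Σ_{m} conj(Y_{2,m}) at Ω₁ times Y_{2,m} at Ω₂ —
  m=-2: Y*=-0.34175 + 0.13554j  Y=-0.29687 + 0.04396j  product 0.09550 - 0.05526j
  m=-1: Y*=0.03106 + 0.16257j  Y=-0.02362 - 0.32075j  product 0.05141 - 0.01380j
  m=+0: Y*=-0.26976 + 0.00000j  Y=-0.10433 + 0.00000j  product 0.02815 + 0.00000j
  m=+1: Y*=-0.03106 + 0.16257j  Y=0.02362 - 0.32075j  product 0.05141 + 0.01380j
  m=+2: Y*=-0.34175 - 0.13554j  Y=-0.29687 - 0.04396j  product 0.09550 + 0.05526j
Accumulated sum 0.32196 + 0.00000j; after 4π/(2l+1) scaling, 0.80917 + 0.00000j ⇒ P_2 = 0.809174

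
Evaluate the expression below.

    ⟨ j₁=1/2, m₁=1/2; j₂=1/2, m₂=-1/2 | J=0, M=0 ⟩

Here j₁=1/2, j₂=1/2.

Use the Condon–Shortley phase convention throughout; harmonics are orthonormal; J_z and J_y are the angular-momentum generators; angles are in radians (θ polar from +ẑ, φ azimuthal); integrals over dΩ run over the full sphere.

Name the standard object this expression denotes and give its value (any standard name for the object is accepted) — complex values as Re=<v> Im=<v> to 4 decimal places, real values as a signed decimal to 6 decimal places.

This is a Clebsch–Gordan (vector-coupling) coefficient.
triangle: 1!*0!*0!/2! = 1/2
(j±m)!: 1!*0!*0!*1!*0!*0! = 1
prefactor² = (2J+1)*Δ*N² = 1/2
  k=0: +1/(0!*1!*0!*0!*0!*0!) = 1
Σ = 1  ⇒  CG² = 1/2*1² = 1/2
CG = +√(1/2) = +0.707107

Clebsch–Gordan coefficient, +√(1/2) ≈ +0.707107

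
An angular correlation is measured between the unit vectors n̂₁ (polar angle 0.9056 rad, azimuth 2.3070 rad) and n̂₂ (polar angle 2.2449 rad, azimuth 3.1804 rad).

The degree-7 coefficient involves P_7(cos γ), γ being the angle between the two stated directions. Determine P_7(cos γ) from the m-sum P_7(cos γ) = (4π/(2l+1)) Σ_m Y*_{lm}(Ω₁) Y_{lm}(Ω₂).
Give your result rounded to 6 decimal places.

-0.020787

Expand P_7 via completeness: Σ_{m} conj(Y_{7,m}) at Ω₁ times Y_{7,m} at Ω₂ —
  term(m=-7) = 0.00817 + 0.00140j   from Y*(Ω₁)=-0.08440 - 0.03984j, Y(Ω₂)=-0.08558 + 0.02384j
  term(m=-6) = -0.03666 - 0.06285j   from Y*(Ω₁)=0.07969 + 0.26211j, Y(Ω₂)=-0.25841 + 0.06128j
  term(m=-5) = -0.06427 + 0.17863j   from Y*(Ω₁)=0.22460 - 0.37518j, Y(Ω₂)=-0.42601 + 0.08372j
  term(m=-4) = 0.11211 - 0.04118j   from Y*(Ω₁)=-0.33235 + 0.06626j, Y(Ω₂)=-0.34819 + 0.05449j
  term(m=-3) = -0.00345 - 0.00198j   from Y*(Ω₁)=-0.06018 - 0.04460j, Y(Ω₂)=0.05276 - 0.00617j
  term(m=-2) = 0.02361 + 0.13275j   from Y*(Ω₁)=0.03613 + 0.36599j, Y(Ω₂)=0.36551 - 0.02843j
  term(m=-1) = 0.00591 - 0.00705j   from Y*(Ω₁)=0.05705 - 0.06296j, Y(Ω₂)=0.10824 - 0.00420j
  term(m=+0) = -0.11566 + 0.00000j   from Y*(Ω₁)=0.34332 + 0.00000j, Y(Ω₂)=-0.33688 + 0.00000j
  term(m=+1) = 0.00591 + 0.00705j   from Y*(Ω₁)=-0.05705 - 0.06296j, Y(Ω₂)=-0.10824 - 0.00420j
  term(m=+2) = 0.02361 - 0.13275j   from Y*(Ω₁)=0.03613 - 0.36599j, Y(Ω₂)=0.36551 + 0.02843j
  term(m=+3) = -0.00345 + 0.00198j   from Y*(Ω₁)=0.06018 - 0.04460j, Y(Ω₂)=-0.05276 - 0.00617j
  term(m=+4) = 0.11211 + 0.04118j   from Y*(Ω₁)=-0.33235 - 0.06626j, Y(Ω₂)=-0.34819 - 0.05449j
  term(m=+5) = -0.06427 - 0.17863j   from Y*(Ω₁)=-0.22460 - 0.37518j, Y(Ω₂)=0.42601 + 0.08372j
  term(m=+6) = -0.03666 + 0.06285j   from Y*(Ω₁)=0.07969 - 0.26211j, Y(Ω₂)=-0.25841 - 0.06128j
  term(m=+7) = 0.00817 - 0.00140j   from Y*(Ω₁)=0.08440 - 0.03984j, Y(Ω₂)=0.08558 + 0.02384j
Total Σ_m = -0.02481 - 0.00000j. Multiply by 0.837758: -0.02079 - 0.00000j. P_7(cos γ) = -0.020787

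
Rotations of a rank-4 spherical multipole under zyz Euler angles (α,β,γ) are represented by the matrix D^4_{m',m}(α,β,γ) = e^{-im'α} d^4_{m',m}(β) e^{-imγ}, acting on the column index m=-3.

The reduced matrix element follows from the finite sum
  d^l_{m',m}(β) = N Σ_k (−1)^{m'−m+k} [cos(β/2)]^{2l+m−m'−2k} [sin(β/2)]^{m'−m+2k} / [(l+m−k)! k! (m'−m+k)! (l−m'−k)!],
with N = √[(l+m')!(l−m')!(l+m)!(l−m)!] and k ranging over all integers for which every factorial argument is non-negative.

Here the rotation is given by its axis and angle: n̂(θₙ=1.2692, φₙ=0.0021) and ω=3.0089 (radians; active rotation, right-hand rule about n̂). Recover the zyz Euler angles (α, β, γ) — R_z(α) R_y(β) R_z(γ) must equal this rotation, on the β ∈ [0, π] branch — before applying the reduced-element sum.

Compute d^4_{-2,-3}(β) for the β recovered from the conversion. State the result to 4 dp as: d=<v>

Axis–angle → zyz. n̂ = (sinθₙcosφₙ, sinθₙsinφₙ, cosθₙ) = (+0.954861, +0.002005, +0.297045), ω = 3.0089.
R = I cosω + sinω [n̂]ₓ + (1−cosω) n̂n̂ᵀ gives
  R = [+0.824296, -0.035488, +0.565045; +0.043113, -0.991201, -0.125146; +0.564515, +0.127518, -0.815514]
β = atan2(√(R₁₃²+R₂₃²), R₃₃) = 2.524412; α = atan2(R₂₃, R₁₃) mod 2π = 6.065225; γ = atan2(R₃₂, −R₃₁) mod 2π = 2.919432
d^4_{-2,-3}(β=2.5244) via the finite sum:
c=cos(2.524412/2)=0.303716, s=sin(2.524412/2)=0.952763; N=√[2·720·1·5040]=2693.993318
Admissible k: 0..1 (factorial args all ≥0)
  k=0: (−1)^1·2693.9933/(720)·0.3037^7·0.9528^1 = -0.000850
  k=1: (−1)^2·2693.9933/(240)·0.3037^5·0.9528^3 = +0.025089
d^4_{-2,-3}(2.5244) = -0.000850 +0.025089 = +0.024239

d=0.0242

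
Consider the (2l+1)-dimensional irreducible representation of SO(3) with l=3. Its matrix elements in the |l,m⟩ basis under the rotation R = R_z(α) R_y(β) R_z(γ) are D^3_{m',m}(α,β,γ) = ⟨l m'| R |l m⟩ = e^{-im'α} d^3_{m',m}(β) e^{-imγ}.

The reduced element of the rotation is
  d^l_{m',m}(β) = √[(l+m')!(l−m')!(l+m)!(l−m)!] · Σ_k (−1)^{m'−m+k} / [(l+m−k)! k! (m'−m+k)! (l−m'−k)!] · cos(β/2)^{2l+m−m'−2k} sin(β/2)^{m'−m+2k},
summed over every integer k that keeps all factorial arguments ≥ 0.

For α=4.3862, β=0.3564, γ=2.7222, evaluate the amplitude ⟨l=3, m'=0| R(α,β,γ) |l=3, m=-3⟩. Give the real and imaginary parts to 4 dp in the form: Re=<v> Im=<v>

Re=0.0073 Im=-0.0226

Split into d^3_{0,-3}(β=0.3564) × two z-phases.
With c≡cos(β/2)=0.984164 and s≡sin(β/2)=0.177258, N=[6·6·1·720]^{1/2}=160.996894
k: max(0,(-3)−(0))=0 … min(3+(-3),3−(0))=0
  k=0: (−1)^3·160.9969/(36)·0.9842^3·0.1773^3 = -0.023743
d^3_{0,-3}(0.3564) = -0.023743
Phases: e^{-i·(0)·4.3862}=+1.000000+0.000000i, e^{-i·(-3)·2.7222}=-0.307551+0.951532i ⇒ D=+0.007302-0.022592i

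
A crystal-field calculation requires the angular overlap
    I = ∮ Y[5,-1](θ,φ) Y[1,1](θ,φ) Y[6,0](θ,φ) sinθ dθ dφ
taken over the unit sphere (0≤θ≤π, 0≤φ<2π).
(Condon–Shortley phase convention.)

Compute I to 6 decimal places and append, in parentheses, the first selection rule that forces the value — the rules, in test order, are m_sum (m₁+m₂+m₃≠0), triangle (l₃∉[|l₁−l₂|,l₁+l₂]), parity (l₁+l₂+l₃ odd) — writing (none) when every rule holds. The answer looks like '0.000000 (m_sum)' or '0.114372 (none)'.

0.158246 (none)

Rules hold: Σm=0, L=12 even, 4≤6≤6.
N = 11·3·13 = 429
Δ = 0!·10!·2!/13! = 1/858
Racah Σ t=0..0: t=0:+1/14400 = 1/14400
⇒ 3j(5 1 6; 0 0 0)² = 6/143, sgn +1
Racah Σ t=0..0: t=0:+1/34560 = 1/34560
⇒ 3j(5 1 6; -1 1 0)² = 5/286, sgn +1
4πI² = N·(3j₀)²·(3jₘ)² = 45/143
I = +1·√(0.314685/4π) = 0.15824621
No selection rule forces the value: the integral is nonzero (none).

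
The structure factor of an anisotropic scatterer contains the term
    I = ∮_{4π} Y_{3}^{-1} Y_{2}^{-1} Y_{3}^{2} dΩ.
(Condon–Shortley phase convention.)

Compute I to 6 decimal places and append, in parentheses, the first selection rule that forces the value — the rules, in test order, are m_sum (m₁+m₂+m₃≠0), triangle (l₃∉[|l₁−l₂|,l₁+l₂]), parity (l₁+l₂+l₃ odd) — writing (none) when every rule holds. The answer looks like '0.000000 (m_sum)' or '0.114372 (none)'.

0.162868 (none)

m-sum 0 ✓  L=8 even ✓  1≤3≤5 ✓
Π(2lᵢ+1) = 7×5×7 = 245
triangle coeff Δ(3,2,3) = 1/3780
Σ_t [0,2]: t=0:+1/24 t=1:−1/4 t=2:+1/24 = -1/6
(3j)²=4/105 [(3 2 3; 0 0 0)], sign=+1
Σ_t [0,1]: t=0:+1/48 t=1:−1/12 = -1/16
(3j)²=1/28 [(3 2 3; -1 -1 2)], sign=+1
⇒ 4πI² = 1/3
I = (+1)√(1/3/(4π)) = 0.16286750
No selection rule forces the value: the integral is nonzero (none).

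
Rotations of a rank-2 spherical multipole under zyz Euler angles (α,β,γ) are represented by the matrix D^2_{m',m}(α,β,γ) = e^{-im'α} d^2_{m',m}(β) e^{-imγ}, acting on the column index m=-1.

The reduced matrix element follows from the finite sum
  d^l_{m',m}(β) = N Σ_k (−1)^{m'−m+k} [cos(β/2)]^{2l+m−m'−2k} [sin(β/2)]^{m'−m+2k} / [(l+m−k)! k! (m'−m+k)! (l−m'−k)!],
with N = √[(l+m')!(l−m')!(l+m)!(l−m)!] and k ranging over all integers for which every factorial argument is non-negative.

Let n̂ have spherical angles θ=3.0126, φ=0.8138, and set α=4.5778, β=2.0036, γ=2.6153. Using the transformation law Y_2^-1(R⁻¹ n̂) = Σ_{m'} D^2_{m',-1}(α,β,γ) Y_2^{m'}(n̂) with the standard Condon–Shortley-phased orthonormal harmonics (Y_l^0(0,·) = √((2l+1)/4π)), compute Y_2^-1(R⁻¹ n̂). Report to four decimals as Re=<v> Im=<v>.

Need the full column D^2_{m',-1} for m'=−2..2 at α=4.5778, β=2.0036, γ=2.6153.
cos(β/2)=0.538787, sin(β/2)=0.842442
d^2_{-2,-1}: single k=1 term ⇒ +0.263524;  D = +0.184454-0.188207i
d^2_{-1,-1}: k∈[0..1] ⇒ +0.084269 -0.618067 = -0.533798;  D = -0.327652-0.421407i
d^2_{0,-1}: k∈[0..1] ⇒ -0.322750 +0.789065 = +0.466315;  D = -0.403211+0.234245i
d^2_{1,-1}: k∈[0..1] ⇒ +0.618067 -0.503687 = +0.114380;  D = -0.043666-0.105717i
d^2_{2,-1}: single k=0 term ⇒ -0.644269;  D = -0.623090+0.163832i
Y_2^{m'}(θ=3.0126,φ=0.8138) and Σ D·Y over m':
  (+0.1845-0.1882i)·(-0.0004-0.0064i)  (-0.3277-0.4214i)·(-0.0677+0.0716i)  (-0.4032+0.2342i)·(+0.6151+0.0000i)  (-0.0437-0.1057i)·(+0.0677+0.0716i)  (-0.6231+0.1638i)·(-0.0004+0.0064i)
Y_2^-1(R⁻¹ n̂) = -0.193132+0.133711i

Re=-0.1931 Im=0.1337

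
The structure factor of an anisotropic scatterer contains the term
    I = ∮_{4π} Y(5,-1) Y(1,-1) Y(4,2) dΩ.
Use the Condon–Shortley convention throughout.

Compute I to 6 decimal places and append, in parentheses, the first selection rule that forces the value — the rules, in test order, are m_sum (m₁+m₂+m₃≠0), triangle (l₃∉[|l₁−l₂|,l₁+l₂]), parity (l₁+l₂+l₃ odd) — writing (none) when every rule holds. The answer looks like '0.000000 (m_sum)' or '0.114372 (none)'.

-0.120286 (none)

m-sum 0 ✓  L=10 even ✓  4≤4≤6 ✓
Π(2lᵢ+1) = 11×3×9 = 297
triangle coeff Δ(5,1,4) = 1/495
Σ_t [1,1]: t=1:−1/576 = -1/576
(3j)²=5/99 [(5 1 4; 0 0 0)], sign=-1
Σ_t [0,0]: t=0:+1/2880 = 1/2880
(3j)²=2/165 [(5 1 4; -1 -1 2)], sign=+1
⇒ 4πI² = 2/11
I = (-1)√(2/11/(4π)) = -0.12028562
No selection rule forces the value: the integral is nonzero (none).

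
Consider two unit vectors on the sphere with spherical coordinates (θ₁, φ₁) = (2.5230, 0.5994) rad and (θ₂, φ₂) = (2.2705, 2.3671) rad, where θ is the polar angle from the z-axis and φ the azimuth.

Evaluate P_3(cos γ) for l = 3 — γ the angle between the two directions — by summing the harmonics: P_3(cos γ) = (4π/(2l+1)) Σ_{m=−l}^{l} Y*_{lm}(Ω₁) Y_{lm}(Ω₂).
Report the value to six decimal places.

-0.446923

Term-by-term m-sum for l=3 (normalisation 4π/7 = 1.795196):
  m=-3: (-0.018342+0.079264i) × (+0.127706-0.136348i) = +0.008465+0.012623i  (running Σ = +0.008465+0.012623i)
  m=-2: (-0.101767-0.260832i) × (-0.008401-0.385107i) = -0.099593+0.041382i  (running Σ = -0.091128+0.054006i)
  m=-1: (+0.358783+0.245141i) × (-0.189735-0.185641i) = -0.022565-0.113116i  (running Σ = -0.113694-0.059111i)
  m=0: (-0.096875-0.000000i) × (+0.222629+0.000000i) = -0.021567-0.000000i  (running Σ = -0.135261-0.059111i)
  m=1: (-0.358783+0.245141i) × (+0.189735-0.185641i) = -0.022565+0.113116i  (running Σ = -0.157826+0.054006i)
  m=2: (-0.101767+0.260832i) × (-0.008401+0.385107i) = -0.099593-0.041382i  (running Σ = -0.257420+0.012623i)
  m=3: (+0.018342+0.079264i) × (-0.127706-0.136348i) = +0.008465-0.012623i  (running Σ = -0.248955+0.000000i)
Σ over m = -0.248955+0.000000i; ×(4π/7) → -0.446923+0.000000i. Real part: -0.446923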